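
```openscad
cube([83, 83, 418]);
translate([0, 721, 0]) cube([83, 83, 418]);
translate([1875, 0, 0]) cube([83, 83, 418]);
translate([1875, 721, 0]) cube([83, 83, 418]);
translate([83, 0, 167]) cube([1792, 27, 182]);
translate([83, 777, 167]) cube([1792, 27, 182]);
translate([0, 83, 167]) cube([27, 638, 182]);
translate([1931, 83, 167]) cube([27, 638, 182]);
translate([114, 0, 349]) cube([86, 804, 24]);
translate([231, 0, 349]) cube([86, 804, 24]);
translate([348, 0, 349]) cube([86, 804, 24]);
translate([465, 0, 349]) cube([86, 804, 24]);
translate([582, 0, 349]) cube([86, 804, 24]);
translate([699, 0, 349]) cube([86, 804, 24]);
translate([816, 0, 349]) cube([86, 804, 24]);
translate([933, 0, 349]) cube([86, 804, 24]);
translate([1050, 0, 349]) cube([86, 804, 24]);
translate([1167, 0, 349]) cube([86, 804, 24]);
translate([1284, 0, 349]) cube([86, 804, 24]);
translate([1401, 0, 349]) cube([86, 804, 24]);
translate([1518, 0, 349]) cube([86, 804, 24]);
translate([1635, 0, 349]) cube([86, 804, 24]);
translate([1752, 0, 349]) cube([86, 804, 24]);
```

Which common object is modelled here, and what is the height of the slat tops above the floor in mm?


A bed frame. The slat-top height is 373 mm.

Four posts, four rails, and a row of slats — a bed frame. Slats sit on the rails at z = 167 + 182 = 349; with slat thickness 24, the top is 373 mm.


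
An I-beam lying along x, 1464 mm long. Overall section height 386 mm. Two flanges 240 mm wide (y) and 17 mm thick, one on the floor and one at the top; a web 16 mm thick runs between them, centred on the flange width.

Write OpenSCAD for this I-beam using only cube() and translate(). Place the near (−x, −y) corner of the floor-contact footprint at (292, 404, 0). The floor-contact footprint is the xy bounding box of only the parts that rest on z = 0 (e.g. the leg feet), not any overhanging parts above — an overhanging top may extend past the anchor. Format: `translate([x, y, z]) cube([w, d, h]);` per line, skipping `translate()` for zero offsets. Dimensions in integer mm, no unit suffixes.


translate([292, 404, 0]) cube([1464, 240, 17]);
translate([292, 516, 17]) cube([1464, 16, 352]);
translate([292, 404, 369]) cube([1464, 240, 17]);


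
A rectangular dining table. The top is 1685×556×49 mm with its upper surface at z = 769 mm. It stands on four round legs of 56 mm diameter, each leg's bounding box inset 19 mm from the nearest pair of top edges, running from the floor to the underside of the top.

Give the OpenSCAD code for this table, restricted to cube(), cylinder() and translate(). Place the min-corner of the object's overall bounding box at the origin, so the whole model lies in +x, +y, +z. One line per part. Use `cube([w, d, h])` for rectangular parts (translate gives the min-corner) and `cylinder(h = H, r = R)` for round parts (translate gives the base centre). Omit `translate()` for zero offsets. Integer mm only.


// leg_h = 769 - 49 = 720
translate([0, 0, 720]) cube([1685, 556, 49]);
translate([47, 47, 0]) cylinder(h = 720, r = 28);
translate([1638, 47, 0]) cylinder(h = 720, r = 28);
translate([47, 509, 0]) cylinder(h = 720, r = 28);
translate([1638, 509, 0]) cylinder(h = 720, r = 28);


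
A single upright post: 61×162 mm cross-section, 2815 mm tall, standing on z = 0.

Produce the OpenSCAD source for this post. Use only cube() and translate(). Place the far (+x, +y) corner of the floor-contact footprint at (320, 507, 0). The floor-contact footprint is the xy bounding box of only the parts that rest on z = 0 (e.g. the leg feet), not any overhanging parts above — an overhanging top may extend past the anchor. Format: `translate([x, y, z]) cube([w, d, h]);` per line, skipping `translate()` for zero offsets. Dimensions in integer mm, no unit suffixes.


translate([259, 345, 0]) cube([61, 162, 2815]);


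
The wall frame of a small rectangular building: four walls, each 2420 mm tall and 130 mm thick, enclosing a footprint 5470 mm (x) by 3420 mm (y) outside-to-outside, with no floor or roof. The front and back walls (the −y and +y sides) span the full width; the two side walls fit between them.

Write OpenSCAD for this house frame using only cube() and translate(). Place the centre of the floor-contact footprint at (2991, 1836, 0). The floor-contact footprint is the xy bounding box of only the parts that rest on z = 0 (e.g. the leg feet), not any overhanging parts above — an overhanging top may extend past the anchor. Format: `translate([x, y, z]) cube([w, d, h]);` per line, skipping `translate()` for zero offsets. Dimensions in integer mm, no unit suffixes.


translate([256, 126, 0]) cube([5470, 130, 2420]);
translate([256, 3416, 0]) cube([5470, 130, 2420]);
translate([256, 256, 0]) cube([130, 3160, 2420]);
translate([5596, 256, 0]) cube([130, 3160, 2420]);


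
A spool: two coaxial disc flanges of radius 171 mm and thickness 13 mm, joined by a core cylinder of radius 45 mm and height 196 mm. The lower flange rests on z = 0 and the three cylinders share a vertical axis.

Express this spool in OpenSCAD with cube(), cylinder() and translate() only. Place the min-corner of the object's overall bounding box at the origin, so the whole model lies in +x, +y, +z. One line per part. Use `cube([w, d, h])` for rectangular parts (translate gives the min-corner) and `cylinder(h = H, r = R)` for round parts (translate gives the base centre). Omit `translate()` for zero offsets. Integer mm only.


translate([171, 171, 0]) cylinder(h = 13, r = 171);
translate([171, 171, 13]) cylinder(h = 196, r = 45);
translate([171, 171, 209]) cylinder(h = 13, r = 171);


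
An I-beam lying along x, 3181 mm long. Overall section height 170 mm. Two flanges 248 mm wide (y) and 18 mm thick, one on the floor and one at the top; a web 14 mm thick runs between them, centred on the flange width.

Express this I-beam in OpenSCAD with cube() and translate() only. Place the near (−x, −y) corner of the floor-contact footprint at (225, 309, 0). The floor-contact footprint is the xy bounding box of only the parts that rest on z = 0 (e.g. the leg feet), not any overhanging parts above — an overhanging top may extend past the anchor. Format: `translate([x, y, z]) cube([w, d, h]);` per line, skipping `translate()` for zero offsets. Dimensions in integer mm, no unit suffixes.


translate([225, 309, 0]) cube([3181, 248, 18]);
translate([225, 426, 18]) cube([3181, 14, 134]);
translate([225, 309, 152]) cube([3181, 248, 18]);


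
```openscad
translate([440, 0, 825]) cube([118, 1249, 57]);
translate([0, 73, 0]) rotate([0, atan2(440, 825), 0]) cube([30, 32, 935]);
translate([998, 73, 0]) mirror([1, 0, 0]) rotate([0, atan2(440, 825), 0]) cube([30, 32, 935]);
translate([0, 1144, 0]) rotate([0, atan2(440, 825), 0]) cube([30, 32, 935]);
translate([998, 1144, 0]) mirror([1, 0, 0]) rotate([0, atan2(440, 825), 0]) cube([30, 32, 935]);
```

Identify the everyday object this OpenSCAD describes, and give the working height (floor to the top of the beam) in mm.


A sawhorse. The overall height is 882 mm.

A beam across two mirrored pairs of raked legs — a sawhorse. The beam's underside is at z = 825 (matching the legs' vertical rise in atan2(440, 825)) and the beam is 57 mm tall, so its top is at 825 + 57 = 882 mm. The raked legs top out at the beam's underside, so that is the highest point.


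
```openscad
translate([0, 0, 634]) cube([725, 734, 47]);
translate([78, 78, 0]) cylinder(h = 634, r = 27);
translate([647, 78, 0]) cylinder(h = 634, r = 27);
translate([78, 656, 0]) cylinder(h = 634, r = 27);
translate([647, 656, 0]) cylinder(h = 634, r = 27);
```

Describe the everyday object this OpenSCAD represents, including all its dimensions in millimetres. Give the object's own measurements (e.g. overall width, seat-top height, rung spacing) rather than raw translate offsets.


A table: top 725 mm (x) × 734 mm (y), 47 mm thick, upper face at z = 681 mm, on four round legs of 54 mm diameter, each leg's bounding box inset 51 mm from the nearest pair of top edges from z = 0 to the bottom of the top.


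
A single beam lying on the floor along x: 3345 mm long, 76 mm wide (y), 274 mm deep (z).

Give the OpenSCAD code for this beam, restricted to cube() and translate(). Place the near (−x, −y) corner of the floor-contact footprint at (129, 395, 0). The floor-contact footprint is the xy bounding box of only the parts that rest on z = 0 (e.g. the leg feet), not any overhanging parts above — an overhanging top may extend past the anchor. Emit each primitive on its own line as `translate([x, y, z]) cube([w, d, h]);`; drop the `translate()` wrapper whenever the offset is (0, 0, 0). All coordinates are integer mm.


translate([129, 395, 0]) cube([3345, 76, 274]);


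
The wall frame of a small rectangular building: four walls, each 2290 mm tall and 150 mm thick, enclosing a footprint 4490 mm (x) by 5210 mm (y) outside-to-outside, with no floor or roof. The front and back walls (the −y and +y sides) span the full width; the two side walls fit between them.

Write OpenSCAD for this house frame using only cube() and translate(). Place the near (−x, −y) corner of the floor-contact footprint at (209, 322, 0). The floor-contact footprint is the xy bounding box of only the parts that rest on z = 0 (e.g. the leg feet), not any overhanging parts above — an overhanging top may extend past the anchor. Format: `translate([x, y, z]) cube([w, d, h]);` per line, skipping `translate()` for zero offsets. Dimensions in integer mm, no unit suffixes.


translate([209, 322, 0]) cube([4490, 150, 2290]);
translate([209, 5382, 0]) cube([4490, 150, 2290]);
translate([209, 472, 0]) cube([150, 4910, 2290]);
translate([4549, 472, 0]) cube([150, 4910, 2290]);


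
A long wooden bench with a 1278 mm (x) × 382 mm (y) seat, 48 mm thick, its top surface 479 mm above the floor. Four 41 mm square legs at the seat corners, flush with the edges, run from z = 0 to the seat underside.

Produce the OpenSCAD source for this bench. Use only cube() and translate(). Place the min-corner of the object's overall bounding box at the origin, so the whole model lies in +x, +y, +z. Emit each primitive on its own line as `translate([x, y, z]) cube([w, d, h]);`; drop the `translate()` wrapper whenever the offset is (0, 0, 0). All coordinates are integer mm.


translate([0, 0, 431]) cube([1278, 382, 48]);
cube([41, 41, 431]);
translate([0, 341, 0]) cube([41, 41, 431]);
translate([1237, 0, 0]) cube([41, 41, 431]);
translate([1237, 341, 0]) cube([41, 41, 431]);


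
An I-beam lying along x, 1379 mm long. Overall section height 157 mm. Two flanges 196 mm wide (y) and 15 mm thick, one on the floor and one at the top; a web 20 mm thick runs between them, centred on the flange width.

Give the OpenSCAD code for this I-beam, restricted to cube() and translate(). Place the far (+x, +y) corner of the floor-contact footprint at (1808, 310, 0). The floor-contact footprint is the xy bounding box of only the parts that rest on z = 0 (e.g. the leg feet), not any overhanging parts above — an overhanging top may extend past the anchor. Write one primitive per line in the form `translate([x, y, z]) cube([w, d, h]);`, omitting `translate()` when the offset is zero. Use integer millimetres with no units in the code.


translate([429, 114, 0]) cube([1379, 196, 15]);
translate([429, 202, 15]) cube([1379, 20, 127]);
translate([429, 114, 142]) cube([1379, 196, 15]);


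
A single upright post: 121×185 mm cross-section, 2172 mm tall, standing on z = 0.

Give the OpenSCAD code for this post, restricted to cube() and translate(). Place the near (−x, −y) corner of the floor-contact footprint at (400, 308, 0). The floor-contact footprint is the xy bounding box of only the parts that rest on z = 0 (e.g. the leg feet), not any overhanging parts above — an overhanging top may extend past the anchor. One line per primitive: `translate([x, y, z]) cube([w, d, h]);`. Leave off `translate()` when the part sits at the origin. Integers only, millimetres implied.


translate([400, 308, 0]) cube([121, 185, 2172]);


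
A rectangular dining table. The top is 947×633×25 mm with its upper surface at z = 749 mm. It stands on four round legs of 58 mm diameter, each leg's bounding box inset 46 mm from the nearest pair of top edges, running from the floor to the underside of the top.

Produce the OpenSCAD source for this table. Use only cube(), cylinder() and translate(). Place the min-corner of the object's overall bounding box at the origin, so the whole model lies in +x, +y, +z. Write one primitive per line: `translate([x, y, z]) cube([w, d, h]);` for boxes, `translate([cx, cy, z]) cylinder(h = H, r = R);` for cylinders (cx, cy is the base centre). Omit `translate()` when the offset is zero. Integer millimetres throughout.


translate([0, 0, 724]) cube([947, 633, 25]);
translate([75, 75, 0]) cylinder(h = 724, r = 29);
translate([872, 75, 0]) cylinder(h = 724, r = 29);
translate([75, 558, 0]) cylinder(h = 724, r = 29);
translate([872, 558, 0]) cylinder(h = 724, r = 29);


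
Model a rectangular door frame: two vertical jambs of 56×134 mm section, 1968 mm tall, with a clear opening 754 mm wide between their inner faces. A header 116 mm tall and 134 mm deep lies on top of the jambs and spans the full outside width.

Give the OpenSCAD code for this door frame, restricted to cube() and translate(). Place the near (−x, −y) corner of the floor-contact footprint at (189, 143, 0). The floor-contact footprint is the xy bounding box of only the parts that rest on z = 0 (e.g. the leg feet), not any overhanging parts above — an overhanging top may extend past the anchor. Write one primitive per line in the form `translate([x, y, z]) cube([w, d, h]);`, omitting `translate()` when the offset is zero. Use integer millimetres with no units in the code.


translate([189, 143, 0]) cube([56, 134, 1968]);
translate([999, 143, 0]) cube([56, 134, 1968]);
translate([189, 143, 1968]) cube([866, 134, 116]);


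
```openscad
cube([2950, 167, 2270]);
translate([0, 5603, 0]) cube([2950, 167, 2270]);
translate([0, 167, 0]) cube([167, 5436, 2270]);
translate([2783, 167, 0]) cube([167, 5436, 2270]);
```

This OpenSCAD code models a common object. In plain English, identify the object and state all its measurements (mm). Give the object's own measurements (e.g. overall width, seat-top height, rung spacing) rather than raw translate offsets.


The wall frame of a small rectangular building: four walls, each 2270 mm tall and 167 mm thick, enclosing a footprint 2950 mm (x) by 5770 mm (y) outside-to-outside, with no floor or roof. The front and back walls (the −y and +y sides) span the full width; the two side walls fit between them.


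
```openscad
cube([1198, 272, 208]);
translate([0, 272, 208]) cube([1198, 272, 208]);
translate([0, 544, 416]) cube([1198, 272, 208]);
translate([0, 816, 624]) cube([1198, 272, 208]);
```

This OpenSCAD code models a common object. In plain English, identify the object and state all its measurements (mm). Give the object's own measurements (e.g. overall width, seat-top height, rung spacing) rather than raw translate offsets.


A straight staircase of 4 solid steps. Each step is 1198 mm wide (x), 272 mm deep (y, the going) and 208 mm tall (the rise). The first step rests on the floor; each subsequent step sits one going further in +y and one rise higher in +z, directly behind and above the previous step with no overlap.


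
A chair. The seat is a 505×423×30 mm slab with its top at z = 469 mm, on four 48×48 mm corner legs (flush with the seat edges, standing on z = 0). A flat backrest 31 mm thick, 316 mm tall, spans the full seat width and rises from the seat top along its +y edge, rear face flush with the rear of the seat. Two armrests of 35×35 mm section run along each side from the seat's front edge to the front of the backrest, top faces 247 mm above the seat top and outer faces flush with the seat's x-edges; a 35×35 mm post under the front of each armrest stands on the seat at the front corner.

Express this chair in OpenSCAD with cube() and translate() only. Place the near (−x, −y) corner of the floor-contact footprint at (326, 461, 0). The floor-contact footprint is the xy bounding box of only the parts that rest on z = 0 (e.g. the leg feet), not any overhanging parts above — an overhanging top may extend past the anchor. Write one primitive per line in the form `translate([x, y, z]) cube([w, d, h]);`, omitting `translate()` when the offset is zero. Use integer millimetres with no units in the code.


translate([326, 461, 439]) cube([505, 423, 30]);
translate([326, 461, 0]) cube([48, 48, 439]);
translate([783, 461, 0]) cube([48, 48, 439]);
translate([326, 836, 0]) cube([48, 48, 439]);
translate([783, 836, 0]) cube([48, 48, 439]);
translate([326, 853, 469]) cube([505, 31, 316]);
translate([326, 461, 681]) cube([35, 392, 35]);
translate([796, 461, 681]) cube([35, 392, 35]);
translate([326, 461, 469]) cube([35, 35, 212]);
translate([796, 461, 469]) cube([35, 35, 212]);


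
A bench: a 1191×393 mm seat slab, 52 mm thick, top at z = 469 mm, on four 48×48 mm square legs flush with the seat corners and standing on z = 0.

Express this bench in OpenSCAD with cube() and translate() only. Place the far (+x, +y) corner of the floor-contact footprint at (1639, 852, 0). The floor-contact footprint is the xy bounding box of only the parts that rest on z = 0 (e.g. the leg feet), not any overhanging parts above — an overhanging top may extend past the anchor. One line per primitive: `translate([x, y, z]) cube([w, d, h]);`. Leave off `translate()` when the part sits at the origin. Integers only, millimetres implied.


// leg_h = 469 − 52 = 417
translate([448, 459, 417]) cube([1191, 393, 52]);
translate([448, 459, 0]) cube([48, 48, 417]);
translate([448, 804, 0]) cube([48, 48, 417]);
translate([1591, 459, 0]) cube([48, 48, 417]);
translate([1591, 804, 0]) cube([48, 48, 417]);


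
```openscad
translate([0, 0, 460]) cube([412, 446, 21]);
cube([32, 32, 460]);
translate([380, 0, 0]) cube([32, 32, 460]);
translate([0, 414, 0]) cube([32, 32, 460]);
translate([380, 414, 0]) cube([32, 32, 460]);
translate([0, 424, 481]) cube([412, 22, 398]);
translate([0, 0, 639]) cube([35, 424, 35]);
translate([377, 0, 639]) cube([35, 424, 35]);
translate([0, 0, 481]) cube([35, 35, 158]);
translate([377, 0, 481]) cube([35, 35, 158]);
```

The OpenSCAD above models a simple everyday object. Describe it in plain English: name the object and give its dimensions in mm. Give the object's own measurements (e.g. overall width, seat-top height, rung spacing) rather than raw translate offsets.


A chair. The seat is a 412×446×21 mm slab with its top at z = 481 mm, on four 32×32 mm corner legs (flush with the seat edges, standing on z = 0). A flat backrest 22 mm thick, 398 mm tall, spans the full seat width and rises from the seat top along its +y edge, rear face flush with the rear of the seat. Two armrests of 35×35 mm section run along each side from the seat's front edge to the front of the backrest, top faces 193 mm above the seat top and outer faces flush with the seat's x-edges; a 35×35 mm post under the front of each armrest stands on the seat at the front corner.


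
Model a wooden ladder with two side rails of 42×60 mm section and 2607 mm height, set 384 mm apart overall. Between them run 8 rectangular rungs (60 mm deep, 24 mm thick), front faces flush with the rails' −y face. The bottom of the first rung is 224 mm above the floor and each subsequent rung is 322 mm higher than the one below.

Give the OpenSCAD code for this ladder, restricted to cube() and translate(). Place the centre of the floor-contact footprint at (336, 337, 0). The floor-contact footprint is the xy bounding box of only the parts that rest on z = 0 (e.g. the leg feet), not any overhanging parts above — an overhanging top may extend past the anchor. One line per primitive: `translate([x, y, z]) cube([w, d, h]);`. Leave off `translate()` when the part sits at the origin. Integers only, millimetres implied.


// rung span = 384 - 2*42 = 300
// rung[k] z = 224 + k*322
translate([144, 307, 0]) cube([42, 60, 2607]);
translate([486, 307, 0]) cube([42, 60, 2607]);
translate([186, 307, 224]) cube([300, 60, 24]);
translate([186, 307, 546]) cube([300, 60, 24]);
translate([186, 307, 868]) cube([300, 60, 24]);
translate([186, 307, 1190]) cube([300, 60, 24]);
translate([186, 307, 1512]) cube([300, 60, 24]);
translate([186, 307, 1834]) cube([300, 60, 24]);
translate([186, 307, 2156]) cube([300, 60, 24]);
translate([186, 307, 2478]) cube([300, 60, 24]);


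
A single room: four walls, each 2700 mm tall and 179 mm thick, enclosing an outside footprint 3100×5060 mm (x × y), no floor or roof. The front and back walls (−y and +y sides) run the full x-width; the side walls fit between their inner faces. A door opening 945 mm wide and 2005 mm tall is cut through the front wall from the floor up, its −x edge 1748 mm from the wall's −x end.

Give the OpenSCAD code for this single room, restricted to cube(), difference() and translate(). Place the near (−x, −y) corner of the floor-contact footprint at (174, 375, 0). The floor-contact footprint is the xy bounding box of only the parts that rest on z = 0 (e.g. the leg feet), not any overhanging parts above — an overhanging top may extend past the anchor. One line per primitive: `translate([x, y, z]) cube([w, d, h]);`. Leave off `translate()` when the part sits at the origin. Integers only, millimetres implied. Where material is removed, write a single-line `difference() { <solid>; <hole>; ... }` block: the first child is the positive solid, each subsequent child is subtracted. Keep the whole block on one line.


difference() { translate([174, 375, 0]) cube([3100, 179, 2700]); translate([1922, 375, 0]) cube([945, 179, 2005]); }
translate([174, 5256, 0]) cube([3100, 179, 2700]);
translate([174, 554, 0]) cube([179, 4702, 2700]);
translate([3095, 554, 0]) cube([179, 4702, 2700]);


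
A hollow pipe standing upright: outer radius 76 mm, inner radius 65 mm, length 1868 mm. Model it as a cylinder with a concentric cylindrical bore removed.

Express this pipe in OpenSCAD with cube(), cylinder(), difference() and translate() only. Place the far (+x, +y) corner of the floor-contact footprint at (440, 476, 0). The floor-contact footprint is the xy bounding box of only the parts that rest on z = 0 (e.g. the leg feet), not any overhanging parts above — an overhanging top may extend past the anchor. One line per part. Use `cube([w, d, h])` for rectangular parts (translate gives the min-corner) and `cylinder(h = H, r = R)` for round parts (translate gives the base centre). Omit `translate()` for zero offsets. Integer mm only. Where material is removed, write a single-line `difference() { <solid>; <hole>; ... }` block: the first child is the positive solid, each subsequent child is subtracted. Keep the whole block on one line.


difference() { translate([364, 400, 0]) cylinder(h = 1868, r = 76); translate([364, 400, 0]) cylinder(h = 1868, r = 65); }


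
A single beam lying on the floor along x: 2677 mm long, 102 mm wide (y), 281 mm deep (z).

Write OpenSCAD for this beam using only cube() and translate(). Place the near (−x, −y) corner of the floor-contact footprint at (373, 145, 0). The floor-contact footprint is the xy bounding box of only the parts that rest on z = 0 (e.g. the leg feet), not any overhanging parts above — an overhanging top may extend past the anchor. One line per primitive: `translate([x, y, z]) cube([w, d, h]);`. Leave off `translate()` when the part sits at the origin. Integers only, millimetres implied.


translate([373, 145, 0]) cube([2677, 102, 281]);


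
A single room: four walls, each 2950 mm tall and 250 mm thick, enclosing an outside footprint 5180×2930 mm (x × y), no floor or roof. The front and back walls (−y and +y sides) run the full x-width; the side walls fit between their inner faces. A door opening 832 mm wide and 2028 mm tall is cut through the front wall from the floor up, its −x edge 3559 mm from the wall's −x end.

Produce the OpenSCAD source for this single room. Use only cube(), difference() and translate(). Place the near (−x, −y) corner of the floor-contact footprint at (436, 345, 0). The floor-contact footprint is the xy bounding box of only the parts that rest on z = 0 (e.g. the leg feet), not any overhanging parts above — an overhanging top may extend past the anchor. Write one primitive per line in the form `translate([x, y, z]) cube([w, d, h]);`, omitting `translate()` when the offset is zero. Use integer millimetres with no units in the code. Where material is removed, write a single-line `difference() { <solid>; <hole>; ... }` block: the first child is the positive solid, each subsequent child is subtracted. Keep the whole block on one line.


difference() { translate([436, 345, 0]) cube([5180, 250, 2950]); translate([3995, 345, 0]) cube([832, 250, 2028]); }
translate([436, 3025, 0]) cube([5180, 250, 2950]);
translate([436, 595, 0]) cube([250, 2430, 2950]);
translate([5366, 595, 0]) cube([250, 2430, 2950]);


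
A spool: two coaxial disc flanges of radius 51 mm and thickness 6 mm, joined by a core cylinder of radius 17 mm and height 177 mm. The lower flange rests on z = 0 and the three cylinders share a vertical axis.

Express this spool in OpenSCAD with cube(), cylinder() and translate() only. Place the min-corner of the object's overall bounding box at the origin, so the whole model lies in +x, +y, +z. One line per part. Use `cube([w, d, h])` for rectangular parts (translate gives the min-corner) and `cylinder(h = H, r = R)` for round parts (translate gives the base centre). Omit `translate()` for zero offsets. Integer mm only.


translate([51, 51, 0]) cylinder(h = 6, r = 51);
translate([51, 51, 6]) cylinder(h = 177, r = 17);
translate([51, 51, 183]) cylinder(h = 6, r = 51);


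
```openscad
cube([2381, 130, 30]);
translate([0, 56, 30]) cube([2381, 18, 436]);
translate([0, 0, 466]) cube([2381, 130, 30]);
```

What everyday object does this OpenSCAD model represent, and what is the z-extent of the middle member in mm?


An I-beam. The web height is 436 mm.

Two wide flanges with a thin centred web — an I-beam. Overall 496 mm minus two 30 mm flanges gives a web of 496 − 2·30 = 436 mm.


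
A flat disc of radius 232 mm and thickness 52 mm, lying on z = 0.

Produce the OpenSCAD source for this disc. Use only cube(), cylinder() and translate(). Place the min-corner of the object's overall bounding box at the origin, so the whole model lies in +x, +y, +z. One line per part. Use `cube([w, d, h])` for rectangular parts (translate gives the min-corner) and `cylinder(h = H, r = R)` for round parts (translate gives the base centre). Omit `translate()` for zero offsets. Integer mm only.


translate([232, 232, 0]) cylinder(h = 52, r = 232);


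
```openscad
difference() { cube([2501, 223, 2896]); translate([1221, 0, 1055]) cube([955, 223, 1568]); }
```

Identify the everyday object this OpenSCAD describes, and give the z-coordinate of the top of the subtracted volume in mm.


A wall with a window opening. The window head height is 2623 mm.

A wall with a rectangular opening subtracted — a window. Sill at z = 1055, opening 1568 mm tall, so the head is at 1055 + 1568 = 2623 mm.


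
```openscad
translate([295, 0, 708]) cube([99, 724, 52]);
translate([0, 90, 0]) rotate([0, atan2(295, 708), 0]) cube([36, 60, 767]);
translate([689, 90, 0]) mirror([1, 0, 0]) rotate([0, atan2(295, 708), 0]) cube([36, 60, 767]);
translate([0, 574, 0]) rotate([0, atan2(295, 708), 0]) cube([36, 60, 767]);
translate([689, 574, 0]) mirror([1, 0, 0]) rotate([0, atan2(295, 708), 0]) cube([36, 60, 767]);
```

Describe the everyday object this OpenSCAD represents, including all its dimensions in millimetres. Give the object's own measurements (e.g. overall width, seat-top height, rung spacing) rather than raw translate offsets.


A sawhorse. A 99×724×52 mm beam (x, y, z) sits on two A-frame leg pairs. Each pair is two raked legs of 36×60 mm section (60 mm along y) splaying symmetrically in x. Each leg rises 708 mm vertically over 295 mm of horizontal reach and is 767 mm long along its own axis. Every leg's outer bottom edge rests on the floor and its outer top edge meets a bottom edge of the beam — the left legs (tilting toward +x) meet the beam's −x bottom edge, the right legs (their mirror images, tilting toward −x) meet its +x bottom edge — so the leg tops tuck under the beam, the beam's underside is 708 mm above the floor, and the feet are 689 mm apart outside-to-outside with the beam centred between them. The two leg pairs are set in 90 mm from either end of the beam.


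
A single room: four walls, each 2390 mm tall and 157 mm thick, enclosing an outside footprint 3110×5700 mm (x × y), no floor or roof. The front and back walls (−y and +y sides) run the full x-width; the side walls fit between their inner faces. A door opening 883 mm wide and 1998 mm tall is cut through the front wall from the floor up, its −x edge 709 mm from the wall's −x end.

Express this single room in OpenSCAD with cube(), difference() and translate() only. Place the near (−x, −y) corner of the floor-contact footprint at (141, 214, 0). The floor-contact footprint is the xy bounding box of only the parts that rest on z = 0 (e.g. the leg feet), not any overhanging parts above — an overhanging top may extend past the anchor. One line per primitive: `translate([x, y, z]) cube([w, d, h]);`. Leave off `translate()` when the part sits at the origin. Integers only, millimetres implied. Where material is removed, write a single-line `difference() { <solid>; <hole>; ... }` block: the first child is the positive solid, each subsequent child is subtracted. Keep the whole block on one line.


difference() { translate([141, 214, 0]) cube([3110, 157, 2390]); translate([850, 214, 0]) cube([883, 157, 1998]); }
translate([141, 5757, 0]) cube([3110, 157, 2390]);
translate([141, 371, 0]) cube([157, 5386, 2390]);
translate([3094, 371, 0]) cube([157, 5386, 2390]);


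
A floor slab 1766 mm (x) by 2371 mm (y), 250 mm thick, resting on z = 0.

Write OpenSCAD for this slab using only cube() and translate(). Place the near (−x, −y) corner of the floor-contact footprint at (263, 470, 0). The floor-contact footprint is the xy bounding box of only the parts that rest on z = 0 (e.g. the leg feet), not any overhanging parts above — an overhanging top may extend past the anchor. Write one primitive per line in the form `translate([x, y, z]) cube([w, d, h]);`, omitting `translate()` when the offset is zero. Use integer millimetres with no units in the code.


translate([263, 470, 0]) cube([1766, 2371, 250]);


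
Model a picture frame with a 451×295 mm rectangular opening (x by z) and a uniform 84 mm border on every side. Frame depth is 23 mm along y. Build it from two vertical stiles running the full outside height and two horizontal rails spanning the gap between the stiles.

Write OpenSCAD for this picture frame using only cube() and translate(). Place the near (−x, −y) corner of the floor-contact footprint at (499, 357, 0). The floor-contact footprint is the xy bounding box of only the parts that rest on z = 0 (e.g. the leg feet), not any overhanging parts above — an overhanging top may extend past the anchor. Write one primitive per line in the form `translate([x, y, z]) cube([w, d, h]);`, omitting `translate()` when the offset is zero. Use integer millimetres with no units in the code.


translate([499, 357, 0]) cube([84, 23, 463]);
translate([1034, 357, 0]) cube([84, 23, 463]);
translate([583, 357, 0]) cube([451, 23, 84]);
translate([583, 357, 379]) cube([451, 23, 84]);


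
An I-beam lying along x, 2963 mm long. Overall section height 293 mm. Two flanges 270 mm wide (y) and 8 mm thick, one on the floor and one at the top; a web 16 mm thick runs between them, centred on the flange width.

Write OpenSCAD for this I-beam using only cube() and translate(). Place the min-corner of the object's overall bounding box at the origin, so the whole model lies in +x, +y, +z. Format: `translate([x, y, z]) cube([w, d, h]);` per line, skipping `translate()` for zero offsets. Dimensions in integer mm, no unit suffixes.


cube([2963, 270, 8]);
translate([0, 127, 8]) cube([2963, 16, 277]);
translate([0, 0, 285]) cube([2963, 270, 8]);


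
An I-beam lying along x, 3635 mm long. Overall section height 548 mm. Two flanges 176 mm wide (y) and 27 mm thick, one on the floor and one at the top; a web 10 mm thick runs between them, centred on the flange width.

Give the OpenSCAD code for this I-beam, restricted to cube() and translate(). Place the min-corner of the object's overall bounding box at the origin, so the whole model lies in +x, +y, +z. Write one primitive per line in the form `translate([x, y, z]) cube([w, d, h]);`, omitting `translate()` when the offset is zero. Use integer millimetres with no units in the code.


cube([3635, 176, 27]);
translate([0, 83, 27]) cube([3635, 10, 494]);
translate([0, 0, 521]) cube([3635, 176, 27]);


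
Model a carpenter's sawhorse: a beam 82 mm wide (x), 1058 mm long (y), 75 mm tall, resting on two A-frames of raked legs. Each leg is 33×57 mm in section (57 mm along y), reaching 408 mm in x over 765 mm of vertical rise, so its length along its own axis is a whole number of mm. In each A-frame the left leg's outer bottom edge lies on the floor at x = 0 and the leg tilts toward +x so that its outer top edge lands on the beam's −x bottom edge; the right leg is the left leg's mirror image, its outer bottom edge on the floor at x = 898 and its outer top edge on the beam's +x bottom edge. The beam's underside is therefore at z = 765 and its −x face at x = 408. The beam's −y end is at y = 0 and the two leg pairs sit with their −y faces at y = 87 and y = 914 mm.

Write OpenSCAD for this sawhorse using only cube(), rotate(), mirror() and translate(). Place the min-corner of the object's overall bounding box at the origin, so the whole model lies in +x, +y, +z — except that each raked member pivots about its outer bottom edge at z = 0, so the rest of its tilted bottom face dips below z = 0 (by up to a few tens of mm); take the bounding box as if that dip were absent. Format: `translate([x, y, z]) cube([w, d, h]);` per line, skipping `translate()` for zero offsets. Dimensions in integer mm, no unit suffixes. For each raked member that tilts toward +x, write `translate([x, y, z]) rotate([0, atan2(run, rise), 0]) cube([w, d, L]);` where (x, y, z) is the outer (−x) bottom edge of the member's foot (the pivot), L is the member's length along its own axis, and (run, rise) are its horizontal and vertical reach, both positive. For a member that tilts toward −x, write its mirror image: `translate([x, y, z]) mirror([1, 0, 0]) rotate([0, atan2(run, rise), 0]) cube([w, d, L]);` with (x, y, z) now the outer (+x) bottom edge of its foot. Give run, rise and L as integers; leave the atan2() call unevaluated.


translate([408, 0, 765]) cube([82, 1058, 75]);
translate([0, 87, 0]) rotate([0, atan2(408, 765), 0]) cube([33, 57, 867]);
translate([898, 87, 0]) mirror([1, 0, 0]) rotate([0, atan2(408, 765), 0]) cube([33, 57, 867]);
translate([0, 914, 0]) rotate([0, atan2(408, 765), 0]) cube([33, 57, 867]);
translate([898, 914, 0]) mirror([1, 0, 0]) rotate([0, atan2(408, 765), 0]) cube([33, 57, 867]);


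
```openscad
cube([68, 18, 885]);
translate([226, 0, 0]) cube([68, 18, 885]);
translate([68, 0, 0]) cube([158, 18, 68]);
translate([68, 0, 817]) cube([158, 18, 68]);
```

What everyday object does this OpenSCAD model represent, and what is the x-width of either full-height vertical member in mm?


A picture frame. The border width is 68 mm.

Four thin pieces enclosing a rectangular opening — a picture frame. The two full-height stiles are 885 mm tall; the top rail sits at z = 817 and is 68 mm tall, so the border above the opening is 885 − 817 = 68 mm, matching the stile x-width.


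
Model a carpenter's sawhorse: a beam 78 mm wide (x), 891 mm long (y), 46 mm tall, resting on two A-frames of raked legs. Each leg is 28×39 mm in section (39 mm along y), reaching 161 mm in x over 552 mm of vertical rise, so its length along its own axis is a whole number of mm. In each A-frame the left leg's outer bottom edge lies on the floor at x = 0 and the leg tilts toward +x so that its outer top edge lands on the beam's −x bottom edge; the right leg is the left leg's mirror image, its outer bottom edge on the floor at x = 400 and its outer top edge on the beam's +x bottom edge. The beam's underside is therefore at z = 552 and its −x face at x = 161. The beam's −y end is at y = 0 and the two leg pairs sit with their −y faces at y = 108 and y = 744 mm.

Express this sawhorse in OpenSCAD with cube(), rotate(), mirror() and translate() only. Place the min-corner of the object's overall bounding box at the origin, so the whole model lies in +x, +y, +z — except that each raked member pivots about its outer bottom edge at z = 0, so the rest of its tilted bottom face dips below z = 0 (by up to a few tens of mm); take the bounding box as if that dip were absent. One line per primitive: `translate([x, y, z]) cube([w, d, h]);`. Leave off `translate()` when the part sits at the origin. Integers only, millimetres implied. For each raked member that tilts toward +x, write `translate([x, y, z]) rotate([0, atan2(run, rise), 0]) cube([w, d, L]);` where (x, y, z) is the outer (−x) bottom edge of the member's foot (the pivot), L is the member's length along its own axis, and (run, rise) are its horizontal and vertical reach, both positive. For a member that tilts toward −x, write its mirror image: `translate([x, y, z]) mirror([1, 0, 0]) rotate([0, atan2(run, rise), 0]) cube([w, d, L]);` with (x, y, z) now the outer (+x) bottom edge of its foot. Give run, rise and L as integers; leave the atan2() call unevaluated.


translate([161, 0, 552]) cube([78, 891, 46]);
translate([0, 108, 0]) rotate([0, atan2(161, 552), 0]) cube([28, 39, 575]);
translate([400, 108, 0]) mirror([1, 0, 0]) rotate([0, atan2(161, 552), 0]) cube([28, 39, 575]);
translate([0, 744, 0]) rotate([0, atan2(161, 552), 0]) cube([28, 39, 575]);
translate([400, 744, 0]) mirror([1, 0, 0]) rotate([0, atan2(161, 552), 0]) cube([28, 39, 575]);


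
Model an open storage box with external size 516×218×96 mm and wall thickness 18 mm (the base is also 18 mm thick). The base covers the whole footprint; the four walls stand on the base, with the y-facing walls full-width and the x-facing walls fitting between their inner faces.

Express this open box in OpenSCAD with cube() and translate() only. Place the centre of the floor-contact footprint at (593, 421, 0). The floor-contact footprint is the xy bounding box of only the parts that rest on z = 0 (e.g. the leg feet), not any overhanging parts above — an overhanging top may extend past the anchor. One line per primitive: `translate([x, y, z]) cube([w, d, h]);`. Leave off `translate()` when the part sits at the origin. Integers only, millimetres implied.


translate([335, 312, 0]) cube([516, 218, 18]);
translate([335, 312, 18]) cube([516, 18, 78]);
translate([335, 512, 18]) cube([516, 18, 78]);
translate([335, 330, 18]) cube([18, 182, 78]);
translate([833, 330, 18]) cube([18, 182, 78]);


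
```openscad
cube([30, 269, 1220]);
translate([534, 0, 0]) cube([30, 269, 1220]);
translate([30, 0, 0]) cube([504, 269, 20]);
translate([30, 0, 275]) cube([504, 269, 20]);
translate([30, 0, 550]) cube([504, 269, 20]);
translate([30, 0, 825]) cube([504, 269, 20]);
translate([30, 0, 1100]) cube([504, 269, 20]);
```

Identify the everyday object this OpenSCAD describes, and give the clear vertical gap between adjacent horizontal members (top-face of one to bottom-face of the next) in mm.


A bookshelf. The clear shelf gap is 255 mm.

Two tall side panels with 5 horizontal boards between them — a bookshelf. The first two shelf undersides are at z = 0 and z = 275; with shelf thickness 20, the clear gap is 275 − 0 − 20 = 255 mm.


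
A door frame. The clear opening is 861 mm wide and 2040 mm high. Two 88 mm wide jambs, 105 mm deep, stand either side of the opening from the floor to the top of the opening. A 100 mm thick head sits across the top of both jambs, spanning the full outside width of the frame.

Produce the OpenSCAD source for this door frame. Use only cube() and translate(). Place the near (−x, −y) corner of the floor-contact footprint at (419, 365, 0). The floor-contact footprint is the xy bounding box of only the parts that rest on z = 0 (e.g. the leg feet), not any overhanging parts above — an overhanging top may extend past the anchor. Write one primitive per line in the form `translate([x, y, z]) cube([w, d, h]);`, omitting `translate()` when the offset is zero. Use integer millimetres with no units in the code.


translate([419, 365, 0]) cube([88, 105, 2040]);
translate([1368, 365, 0]) cube([88, 105, 2040]);
translate([419, 365, 2040]) cube([1037, 105, 100]);
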